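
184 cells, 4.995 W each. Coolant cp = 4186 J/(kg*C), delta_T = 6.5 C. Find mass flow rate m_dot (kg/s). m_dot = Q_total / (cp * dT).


Q_total = 184 * 4.995 = 919.08 W
m_dot = Q_total / (cp * dT) = 919.08 / (4186 * 6.5) = 0.03378 kg/s

0.03378 kg/s


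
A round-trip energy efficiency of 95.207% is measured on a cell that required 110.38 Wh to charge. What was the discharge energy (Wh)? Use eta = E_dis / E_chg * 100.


E_dis = eta/100 * E_chg = 95.207/100 * 110.38 = 105.1 Wh

105.1 Wh


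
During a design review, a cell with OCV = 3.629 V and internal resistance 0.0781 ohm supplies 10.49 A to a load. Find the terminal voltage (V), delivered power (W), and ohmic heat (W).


Step 1: V_terminal = OCV - I*R = 3.629 - 10.49 * 0.0781 = 2.8097 V
Step 2: P_out = V_terminal * I = 2.8097 * 10.49 = 29.47 W
Step 3: Q = I^2 * R = 10.49^2 * 0.0781 = 8.594 W

V=2.8097 V, P=29.47 W, Q=8.594 W


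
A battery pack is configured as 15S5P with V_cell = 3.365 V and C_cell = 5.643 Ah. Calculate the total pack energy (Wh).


V_pack = 15 * 3.365 = 50.475 V
C_pack = 5 * 5.643 = 28.215 Ah
E = V_pack * C_pack = 50.475 * 28.215 = 1424 Wh

1424 Wh


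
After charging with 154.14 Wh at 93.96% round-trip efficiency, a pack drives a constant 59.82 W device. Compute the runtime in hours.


Step 1: E_discharge = eta/100 * E_charge = 93.96/100 * 154.14 = 144.83 Wh
Step 2: t = E_discharge / P = 144.83 / 59.82 = 2.421 hr

2.421 hr


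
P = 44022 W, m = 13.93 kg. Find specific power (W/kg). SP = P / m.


Specific power = 44022 W / 13.93 kg = 3160 W/kg

3160 W/kg


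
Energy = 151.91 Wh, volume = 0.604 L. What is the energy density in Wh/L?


Volumetric ED = 151.91 Wh / 0.604 L = 251.5 Wh/L

251.5 Wh/L


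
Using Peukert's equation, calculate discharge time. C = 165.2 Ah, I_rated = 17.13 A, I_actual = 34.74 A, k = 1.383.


t_rated = C / I_rated = 165.2 / 17.13 = 9.6439 hr
(I_rated/I)^k = (0.49309)^1.383 = 0.37611
t = t_rated * (I_rated/I)^k = 9.6439 * 0.37611 = 3.627 hr

3.627 hr


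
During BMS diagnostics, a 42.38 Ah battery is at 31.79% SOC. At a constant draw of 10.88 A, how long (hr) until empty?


Step 1: remaining = SOC/100 * C_total = 31.79/100 * 42.38 = 13.473 Ah
Step 2: t = remaining / I = 13.473 / 10.88 = 1.238 hr

1.238 hr


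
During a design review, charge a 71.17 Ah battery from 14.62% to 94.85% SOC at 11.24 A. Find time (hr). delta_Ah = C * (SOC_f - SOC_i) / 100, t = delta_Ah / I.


delta_Ah = 71.17 * (94.85 - 14.62) / 100 = 57.1 Ah
t = delta_Ah / I = 57.1 / 11.24 = 5.080 hr

5.080 hr


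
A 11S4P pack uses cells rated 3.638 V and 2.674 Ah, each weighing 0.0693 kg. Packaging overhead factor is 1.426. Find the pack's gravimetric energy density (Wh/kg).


Step 1: V_pack = 11 * 3.638 = 40.018 V
Step 2: C_pack = 4 * 2.674 = 10.696 Ah
Step 3: E_pack = V_pack * C_pack = 40.018 * 10.696 = 428.03 Wh
Step 4: m_pack = 11 * 4 * 0.0693 * 1.426 = 4.3482 kg
Step 5: ED = E_pack / m_pack = 428.03 / 4.3482 = 98.44 Wh/kg

98.44 Wh/kg


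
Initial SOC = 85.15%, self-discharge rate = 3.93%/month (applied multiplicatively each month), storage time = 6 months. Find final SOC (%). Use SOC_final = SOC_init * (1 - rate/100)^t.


decay = (1 - 3.93/100)^6 = 0.78619
SOC_final = 85.15 * 0.78619 = 66.94%

66.94%


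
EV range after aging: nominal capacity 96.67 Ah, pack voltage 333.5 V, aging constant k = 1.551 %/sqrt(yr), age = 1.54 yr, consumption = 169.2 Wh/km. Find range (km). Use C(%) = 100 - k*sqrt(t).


Step 1: capacity retention = 100 - 1.551 * sqrt(1.54) = 100 - 1.551 * 1.241 = 98.075%
Step 2: C_now = 96.67 * 98.075/100 = 94.809 Ah
Step 3: E_pack = V * C_now = 333.5 * 94.809 = 31619 Wh
Step 4: range = E_pack / consumption = 31619 / 169.2 = 186.9 km

186.9 km


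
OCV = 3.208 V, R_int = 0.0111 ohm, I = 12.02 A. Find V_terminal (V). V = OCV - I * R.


IR drop = 12.02 * 0.0111 = 0.13342 V
V = 3.208 - 0.13342 = 3.075 V

3.075 V


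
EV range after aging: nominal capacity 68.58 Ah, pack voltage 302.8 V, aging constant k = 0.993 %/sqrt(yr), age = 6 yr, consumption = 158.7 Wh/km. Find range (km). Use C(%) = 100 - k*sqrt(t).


Step 1: capacity retention = 100 - 0.993 * sqrt(6) = 100 - 0.993 * 2.4495 = 97.568%
Step 2: C_now = 68.58 * 97.568/100 = 66.912 Ah
Step 3: E_pack = V * C_now = 302.8 * 66.912 = 20261 Wh
Step 4: range = E_pack / consumption = 20261 / 158.7 = 127.7 km

127.7 km


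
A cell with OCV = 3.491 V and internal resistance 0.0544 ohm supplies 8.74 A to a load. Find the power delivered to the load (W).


Step 1: V_terminal = OCV - I*R = 3.491 - 8.74 * 0.0544 = 3.0155 V
Step 2: P_out = V_terminal * I = 3.0155 * 8.74 = 26.36 W

26.36 W


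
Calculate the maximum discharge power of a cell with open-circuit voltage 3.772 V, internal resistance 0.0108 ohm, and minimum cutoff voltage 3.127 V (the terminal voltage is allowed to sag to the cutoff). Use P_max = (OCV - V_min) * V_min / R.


dV = OCV - V_min = 0.645 V (so I_max = dV / R)
P_max = dV * V_min / R = 0.645 * 3.127 / 0.0108 = 186.8 W

186.8 W


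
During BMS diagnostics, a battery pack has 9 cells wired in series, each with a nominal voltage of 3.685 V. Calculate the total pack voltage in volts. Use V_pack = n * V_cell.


V_pack = n * V_cell = 9 * 3.685 = 33.165 V

33.165 V


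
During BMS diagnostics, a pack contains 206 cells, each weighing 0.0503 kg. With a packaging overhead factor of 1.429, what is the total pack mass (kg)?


Cell mass sum = 206 * 0.0503 = 10.362 kg
With overhead 1.429: m_pack = 10.362 * 1.429 = 14.81 kg

14.81 kg


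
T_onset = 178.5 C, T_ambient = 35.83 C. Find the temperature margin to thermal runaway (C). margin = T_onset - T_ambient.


margin = T_onset - T_ambient = 178.5 - 35.83 = 142.67 C

142.67 C


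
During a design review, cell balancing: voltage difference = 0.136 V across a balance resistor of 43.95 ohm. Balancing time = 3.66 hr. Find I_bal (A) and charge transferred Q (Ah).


First, Ohm's law: I_bal = 0.136 V / 43.95 ohm = 0.0030944 A
Then Q = I * t = 0.0030944 A * 3.66 hr = 0.01133 Ah

I=0.0030944 A, Q=0.01133 Ah


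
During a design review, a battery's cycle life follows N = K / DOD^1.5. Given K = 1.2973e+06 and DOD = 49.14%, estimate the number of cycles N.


Step 1: DOD^1.5 = 49.14^1.5 = 344.47
Step 2: N = 1.2973e+06 / 344.47 = 3766 cycles

3766 cycles


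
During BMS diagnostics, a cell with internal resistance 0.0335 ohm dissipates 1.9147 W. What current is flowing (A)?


I = sqrt(Q / R) = sqrt(1.9147 / 0.0335) = sqrt(57.155) = 7.560 A

7.560 A


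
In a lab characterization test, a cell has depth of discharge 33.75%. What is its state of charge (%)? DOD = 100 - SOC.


SOC = 100 - DOD = 100 - 33.75 = 66.25%

66.25%


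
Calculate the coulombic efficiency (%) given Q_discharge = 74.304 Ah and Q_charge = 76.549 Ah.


eta_c = Q_dis / Q_chg * 100 = 74.304 / 76.549 * 100 = 97.07%

97.07%


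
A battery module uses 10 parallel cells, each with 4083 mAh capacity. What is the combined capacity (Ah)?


Convert: C_cell = 4083 mAh = 4.083 Ah
C_total = 10 * 4.083 = 40.83 Ah

40.83 Ah


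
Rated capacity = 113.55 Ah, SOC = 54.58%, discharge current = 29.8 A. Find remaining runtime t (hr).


Step 1: remaining = SOC/100 * C_total = 54.58/100 * 113.55 = 61.976 Ah
Step 2: t = remaining / I = 61.976 / 29.8 = 2.080 hr

2.080 hr


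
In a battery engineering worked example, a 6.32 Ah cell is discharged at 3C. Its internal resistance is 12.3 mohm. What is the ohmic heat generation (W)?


Convert: R = 12.3 mohm = 0.0123 ohm
Step 1: I = C_rate * capacity = 3 * 6.32 = 18.96 A
Step 2: Q = I^2 * R = 18.96^2 * 0.0123 = 359.48 * 0.0123 = 4.422 W

4.422 W


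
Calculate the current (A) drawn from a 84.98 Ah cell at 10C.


At 10C: I = 10 * 84.98 Ah = 849.8 A

849.8 A


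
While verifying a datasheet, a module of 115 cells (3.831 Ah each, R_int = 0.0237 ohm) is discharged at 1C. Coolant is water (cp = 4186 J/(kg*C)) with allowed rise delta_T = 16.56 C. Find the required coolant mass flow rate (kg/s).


Step 1: I = 1 * 3.831 = 3.831 A
Step 2: Q_cell = I^2 * R = 3.831^2 * 0.0237 = 0.34783 W
Step 3: Q_total = 115 * 0.34783 = 40 W
Step 4: m_dot = Q_total / (cp * dT) = 40 / (4186 * 16.56) = 5.770e-04 kg/s

5.770e-04 kg/s


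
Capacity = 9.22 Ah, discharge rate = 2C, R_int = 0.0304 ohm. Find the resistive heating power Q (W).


Step 1: I = C_rate * capacity = 2 * 9.22 = 18.44 A
Step 2: Q = I^2 * R = 18.44^2 * 0.0304 = 340.03 * 0.0304 = 10.34 W

10.34 W


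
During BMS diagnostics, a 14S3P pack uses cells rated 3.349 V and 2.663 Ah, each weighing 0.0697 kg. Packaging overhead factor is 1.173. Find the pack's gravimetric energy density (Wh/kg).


Step 1: V_pack = 14 * 3.349 = 46.886 V
Step 2: C_pack = 3 * 2.663 = 7.989 Ah
Step 3: E_pack = V_pack * C_pack = 46.886 * 7.989 = 374.57 Wh
Step 4: m_pack = 14 * 3 * 0.0697 * 1.173 = 3.4338 kg
Step 5: ED = E_pack / m_pack = 374.57 / 3.4338 = 109.1 Wh/kg

109.1 Wh/kg


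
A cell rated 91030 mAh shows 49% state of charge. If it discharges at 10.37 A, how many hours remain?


Convert: C_total = 91030 mAh = 91.03 Ah
Step 1: remaining = SOC/100 * C_total = 49/100 * 91.03 = 44.605 Ah
Step 2: t = remaining / I = 44.605 / 10.37 = 4.301 hr

4.301 hr


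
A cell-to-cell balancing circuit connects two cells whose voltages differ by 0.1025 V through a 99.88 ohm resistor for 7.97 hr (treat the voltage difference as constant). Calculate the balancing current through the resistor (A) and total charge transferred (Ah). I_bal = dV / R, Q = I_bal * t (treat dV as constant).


I_bal = dV / R = 0.1025 / 99.88 = 0.0010262 A
Q = I_bal * t = 0.0010262 * 7.97 = 0.008179 Ah

I=0.0010262 A, Q=0.008179 Ah


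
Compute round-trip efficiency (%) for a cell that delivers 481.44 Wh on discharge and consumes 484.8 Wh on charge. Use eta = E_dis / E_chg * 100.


eta_e = E_dis / E_chg * 100 = 481.44 / 484.8 * 100 = 99.31%

99.31%


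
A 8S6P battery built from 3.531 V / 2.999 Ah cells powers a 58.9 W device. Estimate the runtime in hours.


Step 1: E_pack = Ns * V_cell * Np * C_cell = 8 * 3.531 * 6 * 2.999 = 508.29 Wh
Step 2: t = E_pack / P = 508.29 / 58.9 = 8.630 hr

8.630 hr


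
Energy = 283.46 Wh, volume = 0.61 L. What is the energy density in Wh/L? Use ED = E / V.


Volumetric ED = 283.46 Wh / 0.61 L = 464.7 Wh/L

464.7 Wh/L


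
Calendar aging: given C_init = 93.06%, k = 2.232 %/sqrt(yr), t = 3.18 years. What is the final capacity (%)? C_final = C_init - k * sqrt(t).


Step 1: sqrt(3.18 yr) = 1.7833
Step 2: drop = 2.232 * 1.7833 = 3.9803
Step 3: C_final = 93.06 - 3.9803 = 89.08%

89.08%


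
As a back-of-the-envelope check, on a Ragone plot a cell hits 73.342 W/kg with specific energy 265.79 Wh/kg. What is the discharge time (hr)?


t = E / P = 265.79 / 73.342 = 3.624 hr

3.624 hr


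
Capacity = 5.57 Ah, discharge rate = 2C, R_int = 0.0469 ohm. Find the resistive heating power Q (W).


Step 1: I = C_rate * capacity = 2 * 5.57 = 11.14 A
Step 2: Q = I^2 * R = 11.14^2 * 0.0469 = 124.1 * 0.0469 = 5.820 W

5.820 W


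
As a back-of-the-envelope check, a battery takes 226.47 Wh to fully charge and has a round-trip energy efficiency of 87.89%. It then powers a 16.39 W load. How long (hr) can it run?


Step 1: E_discharge = eta/100 * E_charge = 87.89/100 * 226.47 = 199.04 Wh
Step 2: t = E_discharge / P = 199.04 / 16.39 = 12.14 hr

12.14 hr


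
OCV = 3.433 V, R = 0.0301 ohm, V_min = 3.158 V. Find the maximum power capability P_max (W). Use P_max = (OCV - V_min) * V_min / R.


dV = OCV - V_min = 0.275 V (so I_max = dV / R)
P_max = dV * V_min / R = 0.275 * 3.158 / 0.0301 = 28.85 W

28.85 W


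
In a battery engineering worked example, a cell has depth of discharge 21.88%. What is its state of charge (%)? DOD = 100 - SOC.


SOC = 100 - DOD = 100 - 21.88 = 78.12%

78.12%


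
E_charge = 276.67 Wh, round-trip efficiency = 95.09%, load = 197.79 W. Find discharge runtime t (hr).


Step 1: E_discharge = eta/100 * E_charge = 95.09/100 * 276.67 = 263.09 Wh
Step 2: t = E_discharge / P = 263.09 / 197.79 = 1.330 hr

1.330 hr


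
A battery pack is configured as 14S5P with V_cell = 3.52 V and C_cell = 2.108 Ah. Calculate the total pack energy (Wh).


V_pack = 14 * 3.52 = 49.28 V
C_pack = 5 * 2.108 = 10.54 Ah
E = V_pack * C_pack = 49.28 * 10.54 = 519.4 Wh

519.4 Wh


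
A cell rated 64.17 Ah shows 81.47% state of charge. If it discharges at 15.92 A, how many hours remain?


Step 1: remaining = SOC/100 * C_total = 81.47/100 * 64.17 = 52.279 Ah
Step 2: t = remaining / I = 52.279 / 15.92 = 3.284 hr

3.284 hr


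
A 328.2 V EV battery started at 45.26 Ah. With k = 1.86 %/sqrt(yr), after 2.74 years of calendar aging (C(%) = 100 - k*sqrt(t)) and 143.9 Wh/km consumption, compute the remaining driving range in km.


Step 1: capacity retention = 100 - 1.86 * sqrt(2.74) = 100 - 1.86 * 1.6553 = 96.921%
Step 2: C_now = 45.26 * 96.921/100 = 43.866 Ah
Step 3: E_pack = V * C_now = 328.2 * 43.866 = 14397 Wh
Step 4: range = E_pack / consumption = 14397 / 143.9 = 100.0 km

100.0 km


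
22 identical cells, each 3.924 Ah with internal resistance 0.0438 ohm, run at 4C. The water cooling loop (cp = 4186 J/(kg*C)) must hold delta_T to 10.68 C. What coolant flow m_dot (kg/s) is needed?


Step 1: I = 4 * 3.924 = 15.696 A
Step 2: Q_cell = I^2 * R = 15.696^2 * 0.0438 = 10.791 W
Step 3: Q_total = 22 * 10.791 = 237.4 W
Step 4: m_dot = Q_total / (cp * dT) = 237.4 / (4186 * 10.68) = 0.005310 kg/s

0.005310 kg/s


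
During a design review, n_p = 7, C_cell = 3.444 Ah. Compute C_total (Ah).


C_total = 7 * 3.444 = 24.108 Ah

24.108 Ah


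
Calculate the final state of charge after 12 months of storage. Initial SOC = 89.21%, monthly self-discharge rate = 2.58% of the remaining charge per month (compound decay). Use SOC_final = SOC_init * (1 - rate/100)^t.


decay = (1 - 2.58/100)^12 = 0.73076
SOC_final = 89.21 * 0.73076 = 65.19%

65.19%


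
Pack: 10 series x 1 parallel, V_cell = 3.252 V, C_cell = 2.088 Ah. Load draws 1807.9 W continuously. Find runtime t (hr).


Step 1: E_pack = Ns * V_cell * Np * C_cell = 10 * 3.252 * 1 * 2.088 = 67.902 Wh
Step 2: t = E_pack / P = 67.902 / 1807.9 = 0.03756 hr

0.03756 hr


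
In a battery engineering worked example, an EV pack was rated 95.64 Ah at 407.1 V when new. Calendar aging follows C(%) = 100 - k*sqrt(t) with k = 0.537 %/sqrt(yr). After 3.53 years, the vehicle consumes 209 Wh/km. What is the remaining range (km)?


Step 1: capacity retention = 100 - 0.537 * sqrt(3.53) = 100 - 0.537 * 1.8788 = 98.991%
Step 2: C_now = 95.64 * 98.991/100 = 94.675 Ah
Step 3: E_pack = V * C_now = 407.1 * 94.675 = 38542 Wh
Step 4: range = E_pack / consumption = 38542 / 209 = 184.4 km

184.4 km


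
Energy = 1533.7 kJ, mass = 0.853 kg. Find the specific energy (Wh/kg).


Convert: E = 1533.7 kJ = 426.03 Wh
ED = E / m = 426.03 / 0.853 = 499.4 Wh/kg

499.4 Wh/kg


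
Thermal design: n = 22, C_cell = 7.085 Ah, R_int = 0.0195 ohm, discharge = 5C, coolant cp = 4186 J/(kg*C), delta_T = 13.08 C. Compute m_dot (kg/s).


Step 1: I = 5 * 7.085 = 35.425 A
Step 2: Q_cell = I^2 * R = 35.425^2 * 0.0195 = 24.471 W
Step 3: Q_total = 22 * 24.471 = 538.36 W
Step 4: m_dot = Q_total / (cp * dT) = 538.36 / (4186 * 13.08) = 0.009833 kg/s

0.009833 kg/s


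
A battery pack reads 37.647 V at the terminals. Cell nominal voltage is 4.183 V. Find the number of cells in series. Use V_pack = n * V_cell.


n = V_pack / V_cell = 37.647 / 4.183 = 9

9


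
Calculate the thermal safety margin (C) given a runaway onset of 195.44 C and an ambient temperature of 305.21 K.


Convert: T_ambient = 305.21 K = 32.06 C
margin = 195.44 - 32.06 = 163.38 C

163.38 C


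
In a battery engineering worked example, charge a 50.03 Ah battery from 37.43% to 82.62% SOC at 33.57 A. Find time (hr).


Step 1: dSOC = 82.62% - 37.43% = 45.19%
Step 2: delta_Ah = 50.03 * 45.19 / 100 = 22.609 Ah
Step 3: t = 22.609 / 33.57 = 0.6735 hr

0.6735 hr


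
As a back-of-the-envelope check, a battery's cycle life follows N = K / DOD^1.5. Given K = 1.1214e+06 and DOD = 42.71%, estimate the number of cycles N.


DOD^1.5 = 279.12
N = K / DOD^1.5 = 1.1214e+06 / 279.12 = 4018

4018 cycles


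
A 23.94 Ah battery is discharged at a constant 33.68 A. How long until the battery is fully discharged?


t = capacity / current = 23.94 / 33.68 = 0.7108 hr

0.7108 hr


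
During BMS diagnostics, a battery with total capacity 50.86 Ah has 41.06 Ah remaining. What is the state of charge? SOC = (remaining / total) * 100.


SOC = (remaining / total) * 100 = (41.06 / 50.86) * 100 = 80.73%

80.73%


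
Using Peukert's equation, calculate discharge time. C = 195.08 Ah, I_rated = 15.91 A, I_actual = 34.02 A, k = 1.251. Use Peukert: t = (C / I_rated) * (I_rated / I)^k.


t_rated = C / I_rated = 195.08 / 15.91 = 12.261 hr
(I_rated/I)^k = (0.46767)^1.251 = 0.38645
t = t_rated * (I_rated/I)^k = 12.261 * 0.38645 = 4.738 hr

4.738 hr


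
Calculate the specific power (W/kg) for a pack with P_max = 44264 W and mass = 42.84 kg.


SP = P / m = 44264 / 42.84 = 1033 W/kg

1033 W/kg


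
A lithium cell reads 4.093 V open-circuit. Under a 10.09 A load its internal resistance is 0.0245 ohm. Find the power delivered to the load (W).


Step 1: V_terminal = OCV - I*R = 4.093 - 10.09 * 0.0245 = 3.8458 V
Step 2: P_out = V_terminal * I = 3.8458 * 10.09 = 38.80 W

38.80 W


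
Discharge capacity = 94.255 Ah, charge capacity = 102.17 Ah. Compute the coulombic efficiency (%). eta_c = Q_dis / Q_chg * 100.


eta_c = Q_dis / Q_chg * 100 = 94.255 / 102.17 * 100 = 92.25%

92.25%


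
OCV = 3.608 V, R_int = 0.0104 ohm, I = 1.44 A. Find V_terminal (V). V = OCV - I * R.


V = OCV - I*R = 3.608 - 1.44 * 0.0104 = 3.593 V

3.593 V


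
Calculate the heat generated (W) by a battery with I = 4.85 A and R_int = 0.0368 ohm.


Q = I^2 * R = 4.85^2 * 0.0368 = 0.8656 W

0.8656 W


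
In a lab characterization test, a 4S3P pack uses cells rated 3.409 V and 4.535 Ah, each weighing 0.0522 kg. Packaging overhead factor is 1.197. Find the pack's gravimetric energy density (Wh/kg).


Step 1: V_pack = 4 * 3.409 = 13.636 V
Step 2: C_pack = 3 * 4.535 = 13.605 Ah
Step 3: E_pack = V_pack * C_pack = 13.636 * 13.605 = 185.52 Wh
Step 4: m_pack = 4 * 3 * 0.0522 * 1.197 = 0.7498 kg
Step 5: ED = E_pack / m_pack = 185.52 / 0.7498 = 247.4 Wh/kg

247.4 Wh/kg


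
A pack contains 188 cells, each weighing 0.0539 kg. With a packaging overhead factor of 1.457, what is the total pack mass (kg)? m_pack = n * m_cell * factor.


Cell mass sum = 188 * 0.0539 = 10.133 kg
With overhead 1.457: m_pack = 10.133 * 1.457 = 14.76 kg

14.76 kg


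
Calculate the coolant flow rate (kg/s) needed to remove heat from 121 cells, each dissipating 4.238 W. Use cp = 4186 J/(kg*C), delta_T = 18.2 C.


Q_total = 121 * 4.238 = 512.8 W
m_dot = Q_total / (cp * dT) = 512.8 / (4186 * 18.2) = 0.006731 kg/s

0.006731 kg/s


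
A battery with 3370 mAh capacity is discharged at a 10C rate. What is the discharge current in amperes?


Convert: capacity = 3370 mAh = 3.37 Ah
I = C_rate * capacity = 10 * 3.37 = 33.7 A

33.7 A


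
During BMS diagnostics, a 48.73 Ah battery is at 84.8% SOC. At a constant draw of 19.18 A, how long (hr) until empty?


Step 1: remaining = SOC/100 * C_total = 84.8/100 * 48.73 = 41.323 Ah
Step 2: t = remaining / I = 41.323 / 19.18 = 2.154 hr

2.154 hr


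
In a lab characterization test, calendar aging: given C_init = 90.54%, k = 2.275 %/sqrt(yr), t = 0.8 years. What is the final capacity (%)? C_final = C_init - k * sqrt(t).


sqrt(t) = sqrt(0.8) = 0.89443
C_final = 90.54 - 2.275 * 0.89443 = 88.51%

88.51%


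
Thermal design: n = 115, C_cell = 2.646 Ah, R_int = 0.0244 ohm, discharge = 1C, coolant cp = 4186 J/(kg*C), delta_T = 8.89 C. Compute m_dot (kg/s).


Step 1: I = 1 * 2.646 = 2.646 A
Step 2: Q_cell = I^2 * R = 2.646^2 * 0.0244 = 0.17083 W
Step 3: Q_total = 115 * 0.17083 = 19.645 W
Step 4: m_dot = Q_total / (cp * dT) = 19.645 / (4186 * 8.89) = 5.279e-04 kg/s

5.279e-04 kg/s


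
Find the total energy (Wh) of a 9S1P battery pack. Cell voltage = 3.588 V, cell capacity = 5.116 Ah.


V_pack = 9 * 3.588 = 32.292 V
C_pack = 1 * 5.116 = 5.116 Ah
E = V_pack * C_pack = 32.292 * 5.116 = 165.2 Wh

165.2 Wh


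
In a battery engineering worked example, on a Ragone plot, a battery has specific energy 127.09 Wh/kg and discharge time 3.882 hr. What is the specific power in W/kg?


Specific power = 127.09 Wh/kg / 3.882 hr = 32.74 W/kg

32.74 W/kg


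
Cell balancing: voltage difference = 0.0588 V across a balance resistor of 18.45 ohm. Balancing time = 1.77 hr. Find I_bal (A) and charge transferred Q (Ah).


I_bal = dV / R = 0.0588 / 18.45 = 0.003187 A
Q = I_bal * t = 0.003187 * 1.77 = 0.005641 Ah

I=0.003187 A, Q=0.005641 Ah


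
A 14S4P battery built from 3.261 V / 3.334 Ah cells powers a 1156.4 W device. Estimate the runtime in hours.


Step 1: E_pack = Ns * V_cell * Np * C_cell = 14 * 3.261 * 4 * 3.334 = 608.84 Wh
Step 2: t = E_pack / P = 608.84 / 1156.4 = 0.5265 hr

0.5265 hr


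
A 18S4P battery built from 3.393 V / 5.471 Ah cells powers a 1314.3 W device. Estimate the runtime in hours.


Step 1: E_pack = Ns * V_cell * Np * C_cell = 18 * 3.393 * 4 * 5.471 = 1336.5 Wh
Step 2: t = E_pack / P = 1336.5 / 1314.3 = 1.017 hr

1.017 hr


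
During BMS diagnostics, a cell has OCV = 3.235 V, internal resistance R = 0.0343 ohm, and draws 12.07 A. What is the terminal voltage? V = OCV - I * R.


V = OCV - I*R = 3.235 - 12.07 * 0.0343 = 2.821 V

2.821 V


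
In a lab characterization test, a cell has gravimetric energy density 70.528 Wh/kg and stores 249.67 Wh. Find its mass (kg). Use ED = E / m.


m = E / ED = 249.67 / 70.528 = 3.540 kg

3.540 kg


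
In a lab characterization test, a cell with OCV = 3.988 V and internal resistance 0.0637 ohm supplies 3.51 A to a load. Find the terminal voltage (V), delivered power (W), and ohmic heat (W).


Step 1: V_terminal = OCV - I*R = 3.988 - 3.51 * 0.0637 = 3.7644 V
Step 2: P_out = V_terminal * I = 3.7644 * 3.51 = 13.21 W
Step 3: Q = I^2 * R = 3.51^2 * 0.0637 = 0.7848 W

V=3.7644 V, P=13.21 W, Q=0.7848 W


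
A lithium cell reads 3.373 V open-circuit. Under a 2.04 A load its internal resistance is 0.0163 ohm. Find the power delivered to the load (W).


Step 1: V_terminal = OCV - I*R = 3.373 - 2.04 * 0.0163 = 3.3397 V
Step 2: P_out = V_terminal * I = 3.3397 * 2.04 = 6.813 W

6.813 W


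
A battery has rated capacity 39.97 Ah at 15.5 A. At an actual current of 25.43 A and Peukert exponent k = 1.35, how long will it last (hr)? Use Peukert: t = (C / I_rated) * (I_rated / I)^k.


Step 1: t_rated = C / I_rated = 39.97 / 15.5 = 2.5787 hr
Step 2: ratio = 15.5 / 25.43 = 0.60952
Step 3: ratio^k = 0.60952^1.35 = 0.51255
Step 4: t = t_rated * ratio^k = 2.5787 * 0.51255 = 1.322 hr

1.322 hr


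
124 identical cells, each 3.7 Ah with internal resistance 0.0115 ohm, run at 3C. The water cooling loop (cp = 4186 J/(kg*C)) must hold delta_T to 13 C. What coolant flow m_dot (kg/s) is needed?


Step 1: I = 3 * 3.7 = 11.1 A
Step 2: Q_cell = I^2 * R = 11.1^2 * 0.0115 = 1.4169 W
Step 3: Q_total = 124 * 1.4169 = 175.7 W
Step 4: m_dot = Q_total / (cp * dT) = 175.7 / (4186 * 13) = 0.003229 kg/s

0.003229 kg/s


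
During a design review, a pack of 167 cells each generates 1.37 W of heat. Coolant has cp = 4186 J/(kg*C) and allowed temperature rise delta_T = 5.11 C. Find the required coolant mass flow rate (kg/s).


Step 1: Total heat Q = 167 * 1.37 W = 228.79 W
Step 2: denom = cp * dT = 4186 * 5.11 = 21390
Step 3: m_dot = 228.79 / 21390 = 0.01070 kg/s

0.01070 kg/s


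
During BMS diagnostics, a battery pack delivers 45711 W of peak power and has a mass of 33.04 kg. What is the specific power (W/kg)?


Specific power = 45711 W / 33.04 kg = 1384 W/kg

1384 W/kg


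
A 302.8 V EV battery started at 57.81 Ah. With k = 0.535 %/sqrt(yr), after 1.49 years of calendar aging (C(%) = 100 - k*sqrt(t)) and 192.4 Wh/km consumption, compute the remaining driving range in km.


Step 1: capacity retention = 100 - 0.535 * sqrt(1.49) = 100 - 0.535 * 1.2207 = 99.347%
Step 2: C_now = 57.81 * 99.347/100 = 57.433 Ah
Step 3: E_pack = V * C_now = 302.8 * 57.433 = 17391 Wh
Step 4: range = E_pack / consumption = 17391 / 192.4 = 90.39 km

90.39 km


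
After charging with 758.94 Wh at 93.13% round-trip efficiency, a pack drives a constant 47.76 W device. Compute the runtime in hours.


Step 1: E_discharge = eta/100 * E_charge = 93.13/100 * 758.94 = 706.8 Wh
Step 2: t = E_discharge / P = 706.8 / 47.76 = 14.80 hr

14.80 hr


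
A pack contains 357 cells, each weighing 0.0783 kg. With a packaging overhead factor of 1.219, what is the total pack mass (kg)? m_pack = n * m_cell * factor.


Cell mass sum = 357 * 0.0783 = 27.953 kg
With overhead 1.219: m_pack = 27.953 * 1.219 = 34.07 kg

34.07 kg


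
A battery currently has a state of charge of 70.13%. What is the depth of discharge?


Complement of SOC: DOD = 100% - 70.13% = 29.87%

29.87%


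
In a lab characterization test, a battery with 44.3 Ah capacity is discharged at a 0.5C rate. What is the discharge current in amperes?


At 0.5C: I = 0.5 * 44.3 Ah = 22.15 A

22.15 A


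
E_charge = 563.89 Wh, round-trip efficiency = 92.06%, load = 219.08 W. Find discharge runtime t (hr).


Step 1: E_discharge = eta/100 * E_charge = 92.06/100 * 563.89 = 519.12 Wh
Step 2: t = E_discharge / P = 519.12 / 219.08 = 2.370 hr

2.370 hr


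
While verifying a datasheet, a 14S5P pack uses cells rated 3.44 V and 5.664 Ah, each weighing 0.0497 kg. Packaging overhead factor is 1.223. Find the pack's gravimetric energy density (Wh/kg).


Step 1: V_pack = 14 * 3.44 = 48.16 V
Step 2: C_pack = 5 * 5.664 = 28.32 Ah
Step 3: E_pack = V_pack * C_pack = 48.16 * 28.32 = 1363.9 Wh
Step 4: m_pack = 14 * 5 * 0.0497 * 1.223 = 4.2548 kg
Step 5: ED = E_pack / m_pack = 1363.9 / 4.2548 = 320.6 Wh/kg

320.6 Wh/kg


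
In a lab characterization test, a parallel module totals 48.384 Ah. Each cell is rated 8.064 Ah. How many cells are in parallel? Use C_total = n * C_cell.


n = C_total / C_cell = 48.384 / 8.064 = 6

6


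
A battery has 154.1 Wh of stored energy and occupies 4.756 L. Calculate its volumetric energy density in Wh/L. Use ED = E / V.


ED = E / V = 154.1 / 4.756 = 32.40 Wh/L

32.40 Wh/L


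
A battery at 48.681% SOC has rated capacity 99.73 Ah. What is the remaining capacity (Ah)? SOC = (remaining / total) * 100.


remaining = SOC / 100 * total = 48.681 / 100 * 99.73 = 48.55 Ah

48.55 Ah


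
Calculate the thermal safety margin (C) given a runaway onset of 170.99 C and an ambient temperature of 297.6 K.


Convert: T_ambient = 297.6 K = 24.45 C
margin = 170.99 - 24.45 = 146.54 C

146.54 C


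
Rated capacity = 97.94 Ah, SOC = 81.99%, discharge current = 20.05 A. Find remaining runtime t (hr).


Step 1: remaining = SOC/100 * C_total = 81.99/100 * 97.94 = 80.301 Ah
Step 2: t = remaining / I = 80.301 / 20.05 = 4.005 hr

4.005 hr


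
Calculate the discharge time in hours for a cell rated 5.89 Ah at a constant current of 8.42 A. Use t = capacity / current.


t = capacity / current = 5.89 / 8.42 = 0.6995 hr

0.6995 hr


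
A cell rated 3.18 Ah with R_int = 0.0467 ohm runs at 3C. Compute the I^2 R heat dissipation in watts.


Step 1: I = C_rate * capacity = 3 * 3.18 = 9.54 A
Step 2: Q = I^2 * R = 9.54^2 * 0.0467 = 91.012 * 0.0467 = 4.250 W

4.250 W


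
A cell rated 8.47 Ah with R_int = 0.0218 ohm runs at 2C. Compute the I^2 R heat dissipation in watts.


Step 1: I = C_rate * capacity = 2 * 8.47 = 16.94 A
Step 2: Q = I^2 * R = 16.94^2 * 0.0218 = 286.96 * 0.0218 = 6.256 W

6.256 W


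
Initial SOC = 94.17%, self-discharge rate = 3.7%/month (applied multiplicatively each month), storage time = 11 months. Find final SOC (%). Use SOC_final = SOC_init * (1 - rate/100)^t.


Monthly retention factor = 1 - 3.7/100 = 0.963
Over 11 months: factor^11 = 0.66052
SOC_final = 94.17 * 0.66052 = 62.20%

62.20%


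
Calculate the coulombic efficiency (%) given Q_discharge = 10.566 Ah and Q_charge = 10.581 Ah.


eta_c = Q_dis / Q_chg * 100 = 10.566 / 10.581 * 100 = 99.86%

99.86%


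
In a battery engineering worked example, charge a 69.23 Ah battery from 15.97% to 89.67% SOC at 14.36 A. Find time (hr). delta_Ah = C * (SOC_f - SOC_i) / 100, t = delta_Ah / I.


Step 1: dSOC = 89.67% - 15.97% = 73.7%
Step 2: delta_Ah = 69.23 * 73.7 / 100 = 51.023 Ah
Step 3: t = 51.023 / 14.36 = 3.553 hr

3.553 hr


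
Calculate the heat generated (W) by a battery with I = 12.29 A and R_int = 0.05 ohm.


Q = I^2 * R = 12.29^2 * 0.05 = 7.552 W

7.552 W


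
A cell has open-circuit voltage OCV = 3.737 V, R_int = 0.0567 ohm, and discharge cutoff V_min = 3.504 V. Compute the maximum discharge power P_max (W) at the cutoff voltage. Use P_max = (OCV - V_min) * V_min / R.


P_max = (OCV - V_min) * V_min / R = (3.737 - 3.504) * 3.504 / 0.0567 = 0.233 * 3.504 / 0.0567 = 14.40 W

14.40 W


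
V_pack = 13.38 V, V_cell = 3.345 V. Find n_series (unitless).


n = V_pack / V_cell = 13.38 / 3.345 = 4

4


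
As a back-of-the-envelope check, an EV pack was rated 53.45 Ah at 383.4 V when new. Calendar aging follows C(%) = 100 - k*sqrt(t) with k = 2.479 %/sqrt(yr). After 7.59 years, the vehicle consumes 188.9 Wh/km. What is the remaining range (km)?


Step 1: capacity retention = 100 - 2.479 * sqrt(7.59) = 100 - 2.479 * 2.755 = 93.17%
Step 2: C_now = 53.45 * 93.17/100 = 49.799 Ah
Step 3: E_pack = V * C_now = 383.4 * 49.799 = 19093 Wh
Step 4: range = E_pack / consumption = 19093 / 188.9 = 101.1 km

101.1 km


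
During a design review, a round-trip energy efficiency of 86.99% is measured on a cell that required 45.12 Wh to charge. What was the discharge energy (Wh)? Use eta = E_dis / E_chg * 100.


E_dis = eta/100 * E_chg = 86.99/100 * 45.12 = 39.25 Wh

39.25 Wh


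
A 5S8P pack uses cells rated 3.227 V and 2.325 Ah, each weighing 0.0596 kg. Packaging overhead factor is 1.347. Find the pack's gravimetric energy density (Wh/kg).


Step 1: V_pack = 5 * 3.227 = 16.135 V
Step 2: C_pack = 8 * 2.325 = 18.6 Ah
Step 3: E_pack = V_pack * C_pack = 16.135 * 18.6 = 300.11 Wh
Step 4: m_pack = 5 * 8 * 0.0596 * 1.347 = 3.2112 kg
Step 5: ED = E_pack / m_pack = 300.11 / 3.2112 = 93.46 Wh/kg

93.46 Wh/kg


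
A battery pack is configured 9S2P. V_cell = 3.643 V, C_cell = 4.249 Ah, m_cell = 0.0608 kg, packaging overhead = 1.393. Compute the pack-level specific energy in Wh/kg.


Step 1: V_pack = 9 * 3.643 = 32.787 V
Step 2: C_pack = 2 * 4.249 = 8.498 Ah
Step 3: E_pack = V_pack * C_pack = 32.787 * 8.498 = 278.62 Wh
Step 4: m_pack = 9 * 2 * 0.0608 * 1.393 = 1.5245 kg
Step 5: ED = E_pack / m_pack = 278.62 / 1.5245 = 182.8 Wh/kg

182.8 Wh/kg


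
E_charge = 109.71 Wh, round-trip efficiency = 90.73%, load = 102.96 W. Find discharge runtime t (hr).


Step 1: E_discharge = eta/100 * E_charge = 90.73/100 * 109.71 = 99.54 Wh
Step 2: t = E_discharge / P = 99.54 / 102.96 = 0.9668 hr

0.9668 hr


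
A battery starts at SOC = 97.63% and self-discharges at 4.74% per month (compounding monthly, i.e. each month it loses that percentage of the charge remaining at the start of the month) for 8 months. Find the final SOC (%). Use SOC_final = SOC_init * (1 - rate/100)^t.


decay = (1 - 4.74/100)^8 = 0.67809
SOC_final = 97.63 * 0.67809 = 66.20%

66.20%


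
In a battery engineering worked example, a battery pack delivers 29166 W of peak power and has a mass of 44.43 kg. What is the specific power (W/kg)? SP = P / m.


SP = P / m = 29166 / 44.43 = 656.4 W/kg

656.4 W/kg


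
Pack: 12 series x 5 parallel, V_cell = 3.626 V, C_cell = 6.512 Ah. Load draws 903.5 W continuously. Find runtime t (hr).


Step 1: E_pack = Ns * V_cell * Np * C_cell = 12 * 3.626 * 5 * 6.512 = 1416.8 Wh
Step 2: t = E_pack / P = 1416.8 / 903.5 = 1.568 hr

1.568 hr


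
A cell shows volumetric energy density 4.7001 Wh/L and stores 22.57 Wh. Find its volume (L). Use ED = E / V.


V = E / ED = 22.57 / 4.7001 = 4.802 L

4.802 L


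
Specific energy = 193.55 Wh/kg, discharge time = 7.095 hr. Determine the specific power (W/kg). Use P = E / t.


Specific power = 193.55 Wh/kg / 7.095 hr = 27.28 W/kg

27.28 W/kg


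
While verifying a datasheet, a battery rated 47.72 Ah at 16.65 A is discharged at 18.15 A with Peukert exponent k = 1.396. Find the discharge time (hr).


t_rated = C / I_rated = 47.72 / 16.65 = 2.8661 hr
(I_rated/I)^k = (0.91736)^1.396 = 0.88655
t = t_rated * (I_rated/I)^k = 2.8661 * 0.88655 = 2.541 hr

2.541 hr


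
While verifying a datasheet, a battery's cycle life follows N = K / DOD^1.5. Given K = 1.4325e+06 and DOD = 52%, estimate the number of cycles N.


DOD^1.5 = 374.98
N = K / DOD^1.5 = 1.4325e+06 / 374.98 = 3820

3820 cycles


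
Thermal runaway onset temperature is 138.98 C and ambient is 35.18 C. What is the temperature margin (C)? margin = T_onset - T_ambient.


margin = T_onset - T_ambient = 138.98 - 35.18 = 103.8 C

103.8 C


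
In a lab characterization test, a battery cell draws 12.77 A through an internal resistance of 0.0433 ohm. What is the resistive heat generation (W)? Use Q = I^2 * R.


Q = I^2 * R = 12.77^2 * 0.0433 = 7.061 W

7.061 W


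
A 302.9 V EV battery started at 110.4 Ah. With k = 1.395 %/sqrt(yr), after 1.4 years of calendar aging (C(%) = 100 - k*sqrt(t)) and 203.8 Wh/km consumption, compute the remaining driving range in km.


Step 1: capacity retention = 100 - 1.395 * sqrt(1.4) = 100 - 1.395 * 1.1832 = 98.349%
Step 2: C_now = 110.4 * 98.349/100 = 108.58 Ah
Step 3: E_pack = V * C_now = 302.9 * 108.58 = 32889 Wh
Step 4: range = E_pack / consumption = 32889 / 203.8 = 161.4 km

161.4 km


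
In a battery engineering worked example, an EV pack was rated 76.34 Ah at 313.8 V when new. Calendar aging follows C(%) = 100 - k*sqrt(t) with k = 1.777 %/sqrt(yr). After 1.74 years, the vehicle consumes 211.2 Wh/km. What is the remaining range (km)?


Step 1: capacity retention = 100 - 1.777 * sqrt(1.74) = 100 - 1.777 * 1.3191 = 97.656%
Step 2: C_now = 76.34 * 97.656/100 = 74.551 Ah
Step 3: E_pack = V * C_now = 313.8 * 74.551 = 23394 Wh
Step 4: range = E_pack / consumption = 23394 / 211.2 = 110.8 km

110.8 km


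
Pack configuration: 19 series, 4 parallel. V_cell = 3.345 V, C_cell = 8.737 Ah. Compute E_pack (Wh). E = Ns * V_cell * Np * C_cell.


E = Ns * Vcell * Np * Ccell = 19 * 3.345 * 4 * 8.737 = 2221 Wh

2221 Wh


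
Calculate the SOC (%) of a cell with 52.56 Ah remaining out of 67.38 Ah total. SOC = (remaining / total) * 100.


SOC = (remaining / total) * 100 = (52.56 / 67.38) * 100 = 78.01%

78.01%


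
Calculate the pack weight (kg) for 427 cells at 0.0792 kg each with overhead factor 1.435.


Cell mass sum = 427 * 0.0792 = 33.818 kg
With overhead 1.435: m_pack = 33.818 * 1.435 = 48.53 kg

48.53 kg


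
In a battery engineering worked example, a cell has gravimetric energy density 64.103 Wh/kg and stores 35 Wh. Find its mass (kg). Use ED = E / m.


m = E / ED = 35 / 64.103 = 0.5460 kg

0.5460 kg


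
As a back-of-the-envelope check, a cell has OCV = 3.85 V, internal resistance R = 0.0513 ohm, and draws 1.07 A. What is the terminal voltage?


IR drop = 1.07 * 0.0513 = 0.054891 V
V = 3.85 - 0.054891 = 3.795 V

3.795 V


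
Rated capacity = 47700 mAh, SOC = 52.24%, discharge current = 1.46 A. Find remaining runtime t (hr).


Convert: C_total = 47700 mAh = 47.7 Ah
Step 1: remaining = SOC/100 * C_total = 52.24/100 * 47.7 = 24.918 Ah
Step 2: t = remaining / I = 24.918 / 1.46 = 17.07 hr

17.07 hr


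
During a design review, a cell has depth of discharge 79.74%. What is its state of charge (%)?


SOC = 100 - DOD = 100 - 79.74 = 20.26%

20.26%


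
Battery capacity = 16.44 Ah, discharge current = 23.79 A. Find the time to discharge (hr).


Runtime = 16.44 Ah / 23.79 A = 0.6910 hr

0.6910 hr


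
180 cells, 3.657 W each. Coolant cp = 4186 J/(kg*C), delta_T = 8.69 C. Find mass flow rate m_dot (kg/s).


Q_total = 180 * 3.657 = 658.26 W
m_dot = Q_total / (cp * dT) = 658.26 / (4186 * 8.69) = 0.01810 kg/s

0.01810 kg/s


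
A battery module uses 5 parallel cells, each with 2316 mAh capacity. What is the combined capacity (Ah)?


Convert: C_cell = 2316 mAh = 2.316 Ah
C_total = 5 * 2.316 = 11.58 Ah

11.58 Ah


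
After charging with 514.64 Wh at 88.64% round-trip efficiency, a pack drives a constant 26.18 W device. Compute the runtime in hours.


Step 1: E_discharge = eta/100 * E_charge = 88.64/100 * 514.64 = 456.18 Wh
Step 2: t = E_discharge / P = 456.18 / 26.18 = 17.42 hr

17.42 hr


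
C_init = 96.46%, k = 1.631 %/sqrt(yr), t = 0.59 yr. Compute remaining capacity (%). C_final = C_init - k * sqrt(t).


Step 1: sqrt(0.59 yr) = 0.76811
Step 2: drop = 1.631 * 0.76811 = 1.2528
Step 3: C_final = 96.46 - 1.2528 = 95.21%

95.21%


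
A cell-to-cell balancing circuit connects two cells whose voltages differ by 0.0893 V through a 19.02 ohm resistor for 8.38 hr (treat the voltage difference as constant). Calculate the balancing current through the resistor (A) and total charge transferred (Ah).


I_bal = dV / R = 0.0893 / 19.02 = 0.0046951 A
Q = I_bal * t = 0.0046951 * 8.38 = 0.03934 Ah

I=0.0046951 A, Q=0.03934 Ah


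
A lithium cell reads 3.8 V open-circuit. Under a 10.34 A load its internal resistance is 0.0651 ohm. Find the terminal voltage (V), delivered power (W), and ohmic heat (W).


Step 1: V_terminal = OCV - I*R = 3.8 - 10.34 * 0.0651 = 3.1269 V
Step 2: P_out = V_terminal * I = 3.1269 * 10.34 = 32.33 W
Step 3: Q = I^2 * R = 10.34^2 * 0.0651 = 6.960 W

V=3.1269 V, P=32.33 W, Q=6.960 W


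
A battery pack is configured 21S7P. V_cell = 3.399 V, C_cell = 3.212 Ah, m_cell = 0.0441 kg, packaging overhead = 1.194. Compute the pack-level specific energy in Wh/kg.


Step 1: V_pack = 21 * 3.399 = 71.379 V
Step 2: C_pack = 7 * 3.212 = 22.484 Ah
Step 3: E_pack = V_pack * C_pack = 71.379 * 22.484 = 1604.9 Wh
Step 4: m_pack = 21 * 7 * 0.0441 * 1.194 = 7.7403 kg
Step 5: ED = E_pack / m_pack = 1604.9 / 7.7403 = 207.3 Wh/kg

207.3 Wh/kg


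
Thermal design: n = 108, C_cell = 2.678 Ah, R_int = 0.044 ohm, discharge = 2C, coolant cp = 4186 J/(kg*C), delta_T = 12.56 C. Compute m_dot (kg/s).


Step 1: I = 2 * 2.678 = 5.356 A
Step 2: Q_cell = I^2 * R = 5.356^2 * 0.044 = 1.2622 W
Step 3: Q_total = 108 * 1.2622 = 136.32 W
Step 4: m_dot = Q_total / (cp * dT) = 136.32 / (4186 * 12.56) = 0.002593 kg/s

0.002593 kg/s


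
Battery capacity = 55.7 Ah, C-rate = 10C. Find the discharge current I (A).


At 10C: I = 10 * 55.7 Ah = 557 A

557 A


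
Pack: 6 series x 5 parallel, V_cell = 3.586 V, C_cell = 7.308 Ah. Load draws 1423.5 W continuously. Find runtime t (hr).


Step 1: E_pack = Ns * V_cell * Np * C_cell = 6 * 3.586 * 5 * 7.308 = 786.19 Wh
Step 2: t = E_pack / P = 786.19 / 1423.5 = 0.5523 hr

0.5523 hr


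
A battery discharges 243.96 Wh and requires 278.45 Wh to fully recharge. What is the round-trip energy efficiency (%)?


eta_e = E_dis / E_chg * 100 = 243.96 / 278.45 * 100 = 87.61%

87.61%


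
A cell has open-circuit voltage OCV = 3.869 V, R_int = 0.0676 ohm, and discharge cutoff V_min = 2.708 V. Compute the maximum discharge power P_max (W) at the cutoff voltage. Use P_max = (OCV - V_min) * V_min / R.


dV = OCV - V_min = 1.161 V (so I_max = dV / R)
P_max = dV * V_min / R = 1.161 * 2.708 / 0.0676 = 46.51 W

46.51 W


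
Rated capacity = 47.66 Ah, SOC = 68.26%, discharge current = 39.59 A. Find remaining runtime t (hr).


Step 1: remaining = SOC/100 * C_total = 68.26/100 * 47.66 = 32.533 Ah
Step 2: t = remaining / I = 32.533 / 39.59 = 0.8217 hr

0.8217 hr


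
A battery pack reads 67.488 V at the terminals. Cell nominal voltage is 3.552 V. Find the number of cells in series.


Rearranging: n = V_pack / V_cell = 67.488 / 3.552 = 19 cells

19
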